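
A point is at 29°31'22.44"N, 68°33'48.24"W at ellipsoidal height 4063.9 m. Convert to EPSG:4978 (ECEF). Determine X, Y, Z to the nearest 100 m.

WGS84: a = 6378137 m, e² = 0.006694380; N(φ) = a/√(1−e²sin²φ) = 6383327.331 m.
X = (N+h)·cosφ·cosλ = 2031306.738 m; Y = (N+h)·cosφ·sinλ = -5173553.394 m; Z = (N(1−e²)+h)·sinφ = 3126466.309 m.

X 2031300 m, Y -5173600 m, Z 3126500 m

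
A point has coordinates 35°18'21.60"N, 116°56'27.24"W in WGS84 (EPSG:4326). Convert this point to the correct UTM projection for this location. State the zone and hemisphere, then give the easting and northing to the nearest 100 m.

Zone 11N: E 505400 m, N 3907000 m

Longitude -116.9409° lies in the 6° band [-120°, -114°), giving zone 11; latitude is north of the equator, so 11N.
Zone 11 central meridian λ₀ = 6×11 − 183 = -117°; Δλ = +0.0591°.
Transverse Mercator on WGS84 with k₀ = 0.9996 gives E = 505372.819 m, N = 3906979.761 m.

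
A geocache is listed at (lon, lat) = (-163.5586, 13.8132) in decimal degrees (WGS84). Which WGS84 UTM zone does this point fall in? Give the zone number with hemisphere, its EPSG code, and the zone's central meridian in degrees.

UTM zone = ⌊(λ + 180)/6⌋ + 1; -163.5586° ∈ [-168°, -162°) → zone 3.
Hemisphere: N (φ ≥ 0).
Central meridian λ₀ = 6×3 − 183 = -165°.
EPSG code: 32603.

Zone 3N (EPSG:32603), central meridian -165°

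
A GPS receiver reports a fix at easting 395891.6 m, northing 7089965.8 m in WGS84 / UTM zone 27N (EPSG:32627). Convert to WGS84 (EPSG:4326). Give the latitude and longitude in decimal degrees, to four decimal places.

Zone 27N: λ₀ = -21°, k₀ = 0.9996, false easting 500000 m.
Meridian distance M = (N − FN)/k₀ = 7092802.9 m.
Inverse transverse Mercator on WGS84 gives φ = 63.92119969°, λ = -23.12279902°.

lat 63.9212°, lon -23.1228°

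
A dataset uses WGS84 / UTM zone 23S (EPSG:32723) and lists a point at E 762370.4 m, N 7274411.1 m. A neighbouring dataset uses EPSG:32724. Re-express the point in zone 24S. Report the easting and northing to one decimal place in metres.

UTM 23S → geographic: φ = -24.62220015°, λ = -42.40840016°.
UTM 24S (λ₀ = -39°) forward: E = 154881.282 m, N = 7272604.232 m.

E 154881.3 m, N 7272604.2 m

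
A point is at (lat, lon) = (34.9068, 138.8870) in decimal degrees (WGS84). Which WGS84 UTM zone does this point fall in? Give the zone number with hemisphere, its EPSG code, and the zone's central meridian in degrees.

UTM zone = ⌊(λ + 180)/6⌋ + 1; 138.8870° ∈ [138°, 144°) → zone 54.
Hemisphere: N (φ ≥ 0).
Central meridian λ₀ = 6×54 − 183 = 141°.
EPSG code: 32654.

Zone 54N (EPSG:32654), central meridian 141°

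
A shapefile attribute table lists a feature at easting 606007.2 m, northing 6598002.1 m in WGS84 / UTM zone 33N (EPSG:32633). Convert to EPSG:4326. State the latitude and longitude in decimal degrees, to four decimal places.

Zone 33N: λ₀ = 15°, k₀ = 0.9996, false easting 500000 m.
Meridian distance M = (N − FN)/k₀ = 6600642.4 m.
Inverse transverse Mercator on WGS84 gives φ = 59.50699965°, λ = 16.87289983°.

lat 59.5070°, lon 16.8729°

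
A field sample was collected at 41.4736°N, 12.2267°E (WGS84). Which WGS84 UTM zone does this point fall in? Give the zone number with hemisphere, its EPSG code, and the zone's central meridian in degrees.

Zone 33N (EPSG:32633), central meridian 15°

UTM zone = ⌊(λ + 180)/6⌋ + 1; 12.2267° ∈ [12°, 18°) → zone 33.
Hemisphere: N (φ ≥ 0).
Central meridian λ₀ = 6×33 − 183 = 15°.
EPSG code: 32633.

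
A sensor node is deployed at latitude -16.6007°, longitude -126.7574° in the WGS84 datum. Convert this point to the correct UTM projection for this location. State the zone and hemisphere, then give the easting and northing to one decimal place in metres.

Longitude -126.7574° lies in the 6° band [-132°, -126°), giving zone 9; latitude is south of the equator, so 9S.
Zone 9 central meridian λ₀ = 6×9 − 183 = -129°; Δλ = +2.2426°.
Transverse Mercator on WGS84 with k₀ = 0.9996 gives E = 739260.790 m, N = 8163278.403 m.

Zone 9S: E 739260.8 m, N 8163278.4 m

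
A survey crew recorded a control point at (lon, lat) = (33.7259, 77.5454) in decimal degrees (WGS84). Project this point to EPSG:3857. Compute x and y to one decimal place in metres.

Web Mercator is spherical with R = a = 6378137 m.
x = R·λ = 6378137 × 0.588627998 = 3754350.015 m.
y = R·ln tan(π/4 + φ/2) = 6378137 × 2.215335610 = 14129714.023 m.

x 3754350.0 m, y 14129714.0 m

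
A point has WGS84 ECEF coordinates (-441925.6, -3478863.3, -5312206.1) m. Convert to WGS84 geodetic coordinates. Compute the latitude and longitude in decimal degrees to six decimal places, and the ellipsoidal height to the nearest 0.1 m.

λ = atan2(Y, X) = -97.23959932°; p = √(X²+Y²) = 3506820.2 m.
Bowring's method on WGS84 (a = 6378137 m, b = 6356752.314 m) gives φ = -56.74610018°, h = 2101.570 m.

lat -56.746100°, lon -97.239599°, h 2101.6 m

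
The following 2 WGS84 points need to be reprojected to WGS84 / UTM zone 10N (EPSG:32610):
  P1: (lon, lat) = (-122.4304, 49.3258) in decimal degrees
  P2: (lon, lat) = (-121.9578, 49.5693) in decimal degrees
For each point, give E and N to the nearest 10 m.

P1: E 541390 m, N 5463830 m; P2: E 575360 m, N 5491270 m

UTM zone 10N: λ₀ = -123°, k₀ = 0.9996.
P1 (49.3258°, -122.4304°) → (541389.466, 5463830.486) m.
P2 (49.5693°, -121.9578°) → (575355.905, 5491267.009) m.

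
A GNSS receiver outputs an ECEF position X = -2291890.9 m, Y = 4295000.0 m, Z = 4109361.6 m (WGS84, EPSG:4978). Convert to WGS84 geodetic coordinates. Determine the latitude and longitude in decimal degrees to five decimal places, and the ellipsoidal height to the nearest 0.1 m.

λ = atan2(Y, X) = 118.08520020°; p = √(X²+Y²) = 4868242.9 m.
Bowring's method on WGS84 (a = 6378137 m, b = 6356752.314 m) gives φ = 40.35799978°, h = 1551.292 m.

lat 40.35800°, lon 118.08520°, h 1551.3 m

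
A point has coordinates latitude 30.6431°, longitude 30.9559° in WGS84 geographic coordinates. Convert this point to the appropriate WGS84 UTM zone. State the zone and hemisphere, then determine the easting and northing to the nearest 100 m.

Zone 36N: E 304100 m, N 3391800 m

Longitude 30.9559° lies in the 6° band [30°, 36°), giving zone 36; latitude is north of the equator, so 36N.
Zone 36 central meridian λ₀ = 6×36 − 183 = 33°; Δλ = -2.0441°.
Transverse Mercator on WGS84 with k₀ = 0.9996 gives E = 304114.723 m, N = 3391830.984 m.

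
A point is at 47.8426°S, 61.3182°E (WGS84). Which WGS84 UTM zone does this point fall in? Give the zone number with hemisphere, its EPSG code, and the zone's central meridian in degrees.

UTM zone = ⌊(λ + 180)/6⌋ + 1; 61.3182° ∈ [60°, 66°) → zone 41.
Hemisphere: S (φ < 0).
Central meridian λ₀ = 6×41 − 183 = 63°.
EPSG code: 32741.

Zone 41S (EPSG:32741), central meridian 63°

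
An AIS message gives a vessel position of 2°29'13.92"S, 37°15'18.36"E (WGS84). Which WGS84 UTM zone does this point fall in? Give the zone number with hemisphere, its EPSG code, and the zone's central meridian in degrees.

Zone 37S (EPSG:32737), central meridian 39°

UTM zone = ⌊(λ + 180)/6⌋ + 1; 37.2551° ∈ [36°, 42°) → zone 37.
Hemisphere: S (φ < 0).
Central meridian λ₀ = 6×37 − 183 = 39°.
EPSG code: 32737.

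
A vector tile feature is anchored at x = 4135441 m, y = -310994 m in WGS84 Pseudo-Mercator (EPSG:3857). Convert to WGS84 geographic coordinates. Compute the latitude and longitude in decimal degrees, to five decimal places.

R = 6378137 m. λ = x/R = 37.14929857°.
φ = 2·arctan(exp(y/R)) − 90° = 2·arctan(0.95241) − 90° = -2.79260030°.

lat -2.79260°, lon 37.14930°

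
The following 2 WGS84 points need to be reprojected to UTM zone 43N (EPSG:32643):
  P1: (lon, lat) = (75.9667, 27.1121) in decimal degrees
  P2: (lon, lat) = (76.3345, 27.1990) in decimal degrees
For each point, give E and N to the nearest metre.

UTM zone 43N: λ₀ = 75°, k₀ = 0.9996.
P1 (27.1121°, 75.9667°) → (595818.712, 2999219.854) m.
P2 (27.1990°, 76.3345°) → (632175.815, 3009180.296) m.

P1: E 595819 m, N 2999220 m; P2: E 632176 m, N 3009180 m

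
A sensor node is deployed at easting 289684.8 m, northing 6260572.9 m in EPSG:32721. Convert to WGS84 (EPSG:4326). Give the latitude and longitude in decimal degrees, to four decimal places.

lat -33.7741°, lon -59.2712°

Zone 21S: λ₀ = -57°, k₀ = 0.9996, false easting 500000 m, false northing 10000000 m.
Meridian distance M = (N − FN)/k₀ = -3740923.5 m.
Inverse transverse Mercator on WGS84 gives φ = -33.77409962°, λ = -59.27120026°.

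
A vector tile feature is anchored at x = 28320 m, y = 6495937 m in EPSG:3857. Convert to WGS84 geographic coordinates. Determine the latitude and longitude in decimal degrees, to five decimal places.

lat 50.28590°, lon 0.25440°

R = 6378137 m. λ = x/R = 0.25440289°.
φ = 2·arctan(exp(y/R)) − 90° = 2·arctan(2.76895) − 90° = 50.28590174°.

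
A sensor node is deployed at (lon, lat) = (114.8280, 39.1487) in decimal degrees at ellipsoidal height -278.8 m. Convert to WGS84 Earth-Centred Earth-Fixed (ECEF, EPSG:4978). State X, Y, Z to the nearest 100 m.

X -2079600 m, Y 4494900 m, Z 4005000 m

WGS84: a = 6378137 m, e² = 0.006694380; N(φ) = a/√(1−e²sin²φ) = 6386663.374 m.
X = (N+h)·cosφ·cosλ = -2079619.540 m; Y = (N+h)·cosφ·sinλ = 4494938.785 m; Z = (N(1−e²)+h)·sinφ = 4004956.802 m.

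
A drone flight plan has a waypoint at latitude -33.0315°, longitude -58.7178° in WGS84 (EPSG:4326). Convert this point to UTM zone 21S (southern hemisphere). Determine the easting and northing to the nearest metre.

E 339577 m, N 6343910 m

Zone 21 central meridian λ₀ = 6×21 − 183 = -57°; Δλ = -1.7178°.
Transverse Mercator on WGS84 with k₀ = 0.9996 gives E = 339577.499 m, N = 6343909.840 m.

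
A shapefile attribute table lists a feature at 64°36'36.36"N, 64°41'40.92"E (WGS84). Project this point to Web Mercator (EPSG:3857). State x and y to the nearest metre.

Web Mercator is spherical with R = a = 6378137 m.
x = R·λ = 6378137 × 1.129135524 = 7201781.061 m.
y = R·ln tan(π/4 + φ/2) = 6378137 × 1.490468384 = 9506411.545 m.

x 7201781 m, y 9506412 m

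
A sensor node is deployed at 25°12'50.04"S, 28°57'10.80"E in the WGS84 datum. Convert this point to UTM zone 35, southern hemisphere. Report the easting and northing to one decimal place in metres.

Zone 35 central meridian λ₀ = 6×35 − 183 = 27°; Δλ = +1.9530°.
Transverse Mercator on WGS84 with k₀ = 0.9996 gives E = 696758.546 m, N = 7209938.162 m.

E 696758.5 m, N 7209938.2 m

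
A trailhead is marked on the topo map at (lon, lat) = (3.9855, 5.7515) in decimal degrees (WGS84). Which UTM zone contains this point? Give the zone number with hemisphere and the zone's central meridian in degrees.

Zone 31N, central meridian 3°

UTM zone = ⌊(λ + 180)/6⌋ + 1; 3.9855° ∈ [0°, 6°) → zone 31.
Hemisphere: N (φ ≥ 0).
Central meridian λ₀ = 6×31 − 183 = 3°.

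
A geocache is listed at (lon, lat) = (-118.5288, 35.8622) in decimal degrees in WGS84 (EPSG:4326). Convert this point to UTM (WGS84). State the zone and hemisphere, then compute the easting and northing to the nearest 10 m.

Zone 11N: E 361970 m, N 3969740 m

Longitude -118.5288° lies in the 6° band [-120°, -114°), giving zone 11; latitude is north of the equator, so 11N.
Zone 11 central meridian λ₀ = 6×11 − 183 = -117°; Δλ = -1.5288°.
Transverse Mercator on WGS84 with k₀ = 0.9996 gives E = 361968.399 m, N = 3969743.577 m.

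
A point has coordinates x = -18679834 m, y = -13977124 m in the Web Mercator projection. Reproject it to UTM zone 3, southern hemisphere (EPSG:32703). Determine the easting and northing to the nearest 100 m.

E 430900 m, N 1424100 m

Web Mercator inverse (R = 6378137 m) → φ = -77.24629947°, λ = -167.80380387°.
UTM 3S forward: E = 430928.785 m, N = 1424092.788 m.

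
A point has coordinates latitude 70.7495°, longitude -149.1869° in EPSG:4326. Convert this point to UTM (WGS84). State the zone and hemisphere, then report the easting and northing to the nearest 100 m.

Longitude -149.1869° lies in the 6° band [-150°, -144°), giving zone 6; latitude is north of the equator, so 6N.
Zone 6 central meridian λ₀ = 6×6 − 183 = -147°; Δλ = -2.1869°.
Transverse Mercator on WGS84 with k₀ = 0.9996 gives E = 419543.551 m, N = 7850908.756 m.

Zone 6N: E 419500 m, N 7850900 m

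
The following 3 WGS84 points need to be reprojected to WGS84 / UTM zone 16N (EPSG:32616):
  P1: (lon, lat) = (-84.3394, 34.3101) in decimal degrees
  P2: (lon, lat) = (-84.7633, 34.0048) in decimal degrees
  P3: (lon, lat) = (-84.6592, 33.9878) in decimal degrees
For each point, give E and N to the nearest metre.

P1: E 744837 m, N 3799746 m; P2: E 706563 m, N 3764944 m; P3: E 716221 m, N 3763273 m

UTM zone 16N: λ₀ = -87°, k₀ = 0.9996.
P1 (34.3101°, -84.3394°) → (744836.553, 3799745.767) m.
P2 (34.0048°, -84.7633°) → (706562.582, 3764943.753) m.
P3 (33.9878°, -84.6592°) → (716221.442, 3763273.170) m.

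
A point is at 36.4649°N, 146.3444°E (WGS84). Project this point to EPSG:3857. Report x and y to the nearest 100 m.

Web Mercator is spherical with R = a = 6378137 m.
x = R·λ = 6378137 × 2.554191622 = 16290984.088 m.
y = R·ln tan(π/4 + φ/2) = 6378137 × 0.684334768 = 4364780.903 m.

x 16291000 m, y 4364800 m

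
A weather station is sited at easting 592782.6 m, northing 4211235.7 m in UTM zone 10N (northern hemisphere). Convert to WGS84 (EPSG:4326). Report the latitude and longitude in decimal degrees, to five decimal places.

lat 38.04410°, lon -121.94260°

Zone 10N: λ₀ = -123°, k₀ = 0.9996, false easting 500000 m.
Meridian distance M = (N − FN)/k₀ = 4212920.9 m.
Inverse transverse Mercator on WGS84 gives φ = 38.04410017°, λ = -121.94259945°.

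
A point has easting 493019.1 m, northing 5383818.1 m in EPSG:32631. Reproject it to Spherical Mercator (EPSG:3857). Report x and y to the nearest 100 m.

x 323400 m, y 6208500 m

Unproject from UTM 31N (λ₀ = 3°) → φ = 48.60739979°, λ = 2.90529964°.
Web Mercator (R = 6378137 m): x = 323416.476 m, y = 6208506.015 m.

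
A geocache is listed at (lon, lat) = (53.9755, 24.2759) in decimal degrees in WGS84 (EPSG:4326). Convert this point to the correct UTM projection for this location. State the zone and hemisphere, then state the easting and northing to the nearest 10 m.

Zone 39N: E 802080 m, N 2688000 m

Longitude 53.9755° lies in the 6° band [48°, 54°), giving zone 39; latitude is north of the equator, so 39N.
Zone 39 central meridian λ₀ = 6×39 − 183 = 51°; Δλ = +2.9755°.
Transverse Mercator on WGS84 with k₀ = 0.9996 gives E = 802083.092 m, N = 2687999.896 m.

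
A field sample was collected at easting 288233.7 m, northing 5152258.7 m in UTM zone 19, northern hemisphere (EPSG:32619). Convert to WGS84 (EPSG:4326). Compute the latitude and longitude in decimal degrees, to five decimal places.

lat 46.49060°, lon -71.75940°

Zone 19N: λ₀ = -69°, k₀ = 0.9996, false easting 500000 m.
Meridian distance M = (N − FN)/k₀ = 5154320.4 m.
Inverse transverse Mercator on WGS84 gives φ = 46.49060033°, λ = -71.75940008°.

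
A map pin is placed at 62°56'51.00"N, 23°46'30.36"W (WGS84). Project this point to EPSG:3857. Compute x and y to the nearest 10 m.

Web Mercator is spherical with R = a = 6378137 m.
x = R·λ = 6378137 × -0.414953775 = -2646632.026 m.
y = R·ln tan(π/4 + φ/2) = 6378137 × 1.424771740 = 9087389.349 m.

x -2646630 m, y 9087390 m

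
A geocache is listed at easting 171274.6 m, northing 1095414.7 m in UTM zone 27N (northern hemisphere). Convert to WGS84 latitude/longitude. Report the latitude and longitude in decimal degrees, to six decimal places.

lat 9.896200°, lon -23.997200°

Zone 27N: λ₀ = -21°, k₀ = 0.9996, false easting 500000 m.
Meridian distance M = (N − FN)/k₀ = 1095853.0 m.
Inverse transverse Mercator on WGS84 gives φ = 9.89619981°, λ = -23.99719986°.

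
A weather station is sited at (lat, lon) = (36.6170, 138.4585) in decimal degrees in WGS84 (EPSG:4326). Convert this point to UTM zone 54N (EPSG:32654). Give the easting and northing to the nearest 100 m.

E 272700 m, N 4055400 m

Zone 54 central meridian λ₀ = 6×54 − 183 = 141°; Δλ = -2.5415°.
Transverse Mercator on WGS84 with k₀ = 0.9996 gives E = 272716.505 m, N = 4055394.138 m.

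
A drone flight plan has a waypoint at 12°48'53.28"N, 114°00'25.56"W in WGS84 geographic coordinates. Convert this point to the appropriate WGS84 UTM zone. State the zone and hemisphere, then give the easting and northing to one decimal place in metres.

Longitude -114.0071° lies in the 6° band [-120°, -114°), giving zone 11; latitude is north of the equator, so 11N.
Zone 11 central meridian λ₀ = 6×11 − 183 = -117°; Δλ = +2.9929°.
Transverse Mercator on WGS84 with k₀ = 0.9996 gives E = 824927.271 m, N = 1418538.855 m.

Zone 11N: E 824927.3 m, N 1418538.9 m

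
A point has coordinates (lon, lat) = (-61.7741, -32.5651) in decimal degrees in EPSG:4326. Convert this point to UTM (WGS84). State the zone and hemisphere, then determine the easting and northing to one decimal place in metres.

Zone 20S: E 615080.7 m, N 6396261.7 m

Longitude -61.7741° lies in the 6° band [-66°, -60°), giving zone 20; latitude is south of the equator, so 20S.
Zone 20 central meridian λ₀ = 6×20 − 183 = -63°; Δλ = +1.2259°.
Transverse Mercator on WGS84 with k₀ = 0.9996 gives E = 615080.715 m, N = 6396261.705 m.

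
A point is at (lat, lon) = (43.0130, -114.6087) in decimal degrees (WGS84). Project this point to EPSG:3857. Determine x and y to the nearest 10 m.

x -12758180 m, y 5313950 m

Web Mercator is spherical with R = a = 6378137 m.
x = R·λ = 6378137 × -2.000299166 = -12758182.124 m.
y = R·ln tan(π/4 + φ/2) = 6378137 × 0.833150932 = 5313950.789 m.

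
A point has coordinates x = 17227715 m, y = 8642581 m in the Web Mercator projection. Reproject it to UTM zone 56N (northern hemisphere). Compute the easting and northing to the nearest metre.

E 594922 m, N 6772183 m

Web Mercator inverse (R = 6378137 m) → φ = 61.07289840°, λ = 154.75919695°.
UTM 56N forward: E = 594921.577 m, N = 6772182.712 m.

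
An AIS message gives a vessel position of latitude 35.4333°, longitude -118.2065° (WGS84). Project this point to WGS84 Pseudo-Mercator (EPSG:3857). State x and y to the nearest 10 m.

Web Mercator is spherical with R = a = 6378137 m.
x = R·λ = 6378137 × -2.063092622 = -13158687.388 m.
y = R·ln tan(π/4 + φ/2) = 6378137 × 0.662093321 = 4222921.905 m.

x -13158690 m, y 4222920 m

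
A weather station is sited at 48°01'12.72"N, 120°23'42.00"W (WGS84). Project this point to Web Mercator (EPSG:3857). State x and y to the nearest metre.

Web Mercator is spherical with R = a = 6378137 m.
x = R·λ = 6378137 × -2.101289153 = -13402310.094 m.
y = R·ln tan(π/4 + φ/2) = 6378137 × 0.957993855 = 6110216.053 m.

x -13402310 m, y 6110216 m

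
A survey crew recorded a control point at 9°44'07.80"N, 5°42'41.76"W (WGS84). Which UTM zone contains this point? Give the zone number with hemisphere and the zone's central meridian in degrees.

Zone 30N, central meridian -3°

UTM zone = ⌊(λ + 180)/6⌋ + 1; -5.7116° ∈ [-6°, 0°) → zone 30.
Hemisphere: N (φ ≥ 0).
Central meridian λ₀ = 6×30 − 183 = -3°.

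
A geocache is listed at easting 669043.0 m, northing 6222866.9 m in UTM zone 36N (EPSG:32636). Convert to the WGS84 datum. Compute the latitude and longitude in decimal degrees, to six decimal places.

lat 56.120900°, lon 35.719300°

Zone 36N: λ₀ = 33°, k₀ = 0.9996, false easting 500000 m.
Meridian distance M = (N − FN)/k₀ = 6225357.0 m.
Inverse transverse Mercator on WGS84 gives φ = 56.12089954°, λ = 35.71930048°.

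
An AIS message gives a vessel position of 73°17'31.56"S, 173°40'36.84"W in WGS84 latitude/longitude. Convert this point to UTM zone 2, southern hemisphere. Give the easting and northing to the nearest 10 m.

Zone 2 central meridian λ₀ = 6×2 − 183 = -171°; Δλ = -2.6769°.
Transverse Mercator on WGS84 with k₀ = 0.9996 gives E = 414125.944 m, N = 1865013.369 m.

E 414130 m, N 1865010 m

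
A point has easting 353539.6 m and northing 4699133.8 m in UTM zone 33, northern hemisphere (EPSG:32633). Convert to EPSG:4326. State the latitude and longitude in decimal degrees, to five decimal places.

Zone 33N: λ₀ = 15°, k₀ = 0.9996, false easting 500000 m.
Meridian distance M = (N − FN)/k₀ = 4701014.2 m.
Inverse transverse Mercator on WGS84 gives φ = 42.43069996°, λ = 13.21949996°.

lat 42.43070°, lon 13.21950°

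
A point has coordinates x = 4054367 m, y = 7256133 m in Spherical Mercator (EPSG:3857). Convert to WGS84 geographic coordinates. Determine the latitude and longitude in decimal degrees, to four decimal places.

R = 6378137 m. λ = x/R = 36.42099844°.
φ = 2·arctan(exp(y/R)) − 90° = 2·arctan(3.11945) − 90° = 54.45150008°.

lat 54.4515°, lon 36.4210°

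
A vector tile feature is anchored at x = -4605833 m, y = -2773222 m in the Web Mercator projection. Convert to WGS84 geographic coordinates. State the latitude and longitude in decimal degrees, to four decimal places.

R = 6378137 m. λ = x/R = -41.37490180°.
φ = 2·arctan(exp(y/R)) − 90° = 2·arctan(0.64739) − 90° = -24.16250016°.

lat -24.1625°, lon -41.3749°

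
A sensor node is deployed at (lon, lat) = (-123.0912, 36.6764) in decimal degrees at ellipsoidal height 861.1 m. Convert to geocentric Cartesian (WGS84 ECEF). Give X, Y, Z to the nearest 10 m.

X -2796590 m, Y -4291400 m, Z 3789170 m

WGS84: a = 6378137 m, e² = 0.006694380; N(φ) = a/√(1−e²sin²φ) = 6385767.105 m.
X = (N+h)·cosφ·cosλ = -2796592.383 m; Y = (N+h)·cosφ·sinλ = -4291404.654 m; Z = (N(1−e²)+h)·sinφ = 3789166.506 m.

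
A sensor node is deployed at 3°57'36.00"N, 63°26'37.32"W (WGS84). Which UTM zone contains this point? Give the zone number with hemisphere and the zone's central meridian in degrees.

Zone 20N, central meridian -63°

UTM zone = ⌊(λ + 180)/6⌋ + 1; -63.4437° ∈ [-66°, -60°) → zone 20.
Hemisphere: N (φ ≥ 0).
Central meridian λ₀ = 6×20 − 183 = -63°.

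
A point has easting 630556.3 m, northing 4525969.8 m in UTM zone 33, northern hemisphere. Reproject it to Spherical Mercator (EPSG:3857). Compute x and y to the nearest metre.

x 1842271 m, y 4993833 m

Unproject from UTM 33N (λ₀ = 15°) → φ = 40.87440030°, λ = 16.54940028°.
Web Mercator (R = 6378137 m): x = 1842270.812 m, y = 4993833.351 m.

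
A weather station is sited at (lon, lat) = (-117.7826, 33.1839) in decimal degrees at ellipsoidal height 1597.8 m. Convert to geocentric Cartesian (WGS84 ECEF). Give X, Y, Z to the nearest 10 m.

WGS84: a = 6378137 m, e² = 0.006694380; N(φ) = a/√(1−e²sin²φ) = 6384542.064 m.
X = (N+h)·cosφ·cosλ = -2491249.748 m; Y = (N+h)·cosφ·sinλ = -4728555.776 m; Z = (N(1−e²)+h)·sinφ = 3471920.521 m.

X -2491250 m, Y -4728560 m, Z 3471920 m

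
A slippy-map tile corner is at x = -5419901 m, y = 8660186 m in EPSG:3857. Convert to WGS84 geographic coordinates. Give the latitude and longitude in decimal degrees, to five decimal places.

R = 6378137 m. λ = x/R = -48.68779907°.
φ = 2·arctan(exp(y/R)) − 90° = 2·arctan(3.88760) − 90° = 61.14930187°.

lat 61.14930°, lon -48.68780°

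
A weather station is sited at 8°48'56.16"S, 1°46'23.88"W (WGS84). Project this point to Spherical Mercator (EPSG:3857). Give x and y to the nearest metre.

Web Mercator is spherical with R = a = 6378137 m.
x = R·λ = 6378137 × -0.030949924 = -197402.853 m.
y = R·ln tan(π/4 + φ/2) = 6378137 × -0.154471930 = -985243.132 m.

x -197403 m, y -985243 m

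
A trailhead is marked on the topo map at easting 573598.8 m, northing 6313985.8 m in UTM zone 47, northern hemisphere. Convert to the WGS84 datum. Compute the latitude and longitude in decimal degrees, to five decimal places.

lat 56.96360°, lon 100.21040°

Zone 47N: λ₀ = 99°, k₀ = 0.9996, false easting 500000 m.
Meridian distance M = (N − FN)/k₀ = 6316512.4 m.
Inverse transverse Mercator on WGS84 gives φ = 56.96359991°, λ = 100.21040024°.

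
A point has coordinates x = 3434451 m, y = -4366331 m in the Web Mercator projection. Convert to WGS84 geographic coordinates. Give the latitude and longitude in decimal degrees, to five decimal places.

lat -36.47610°, lon 30.85220°

R = 6378137 m. λ = x/R = 30.85219826°.
φ = 2·arctan(exp(y/R)) − 90° = 2·arctan(0.50430) − 90° = -36.47609778°.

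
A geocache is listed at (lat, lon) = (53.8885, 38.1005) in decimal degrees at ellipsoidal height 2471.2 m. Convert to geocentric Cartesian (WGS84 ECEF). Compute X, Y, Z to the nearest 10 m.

WGS84: a = 6378137 m, e² = 0.006694380; N(φ) = a/√(1−e²sin²φ) = 6392116.282 m.
X = (N+h)·cosφ·cosλ = 2965705.353 m; Y = (N+h)·cosφ·sinλ = 2325451.829 m; Z = (N(1−e²)+h)·sinφ = 5131435.834 m.

X 2965710 m, Y 2325450 m, Z 5131440 m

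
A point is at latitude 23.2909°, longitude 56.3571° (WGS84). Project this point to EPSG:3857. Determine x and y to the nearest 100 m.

x 6273600 m, y 2667200 m

Web Mercator is spherical with R = a = 6378137 m.
x = R·λ = 6378137 × 0.983616952 = 6273643.675 m.
y = R·ln tan(π/4 + φ/2) = 6378137 × 0.418184211 = 2667236.186 m.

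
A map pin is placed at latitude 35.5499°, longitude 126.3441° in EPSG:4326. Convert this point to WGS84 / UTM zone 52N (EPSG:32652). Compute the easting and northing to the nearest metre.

Zone 52 central meridian λ₀ = 6×52 − 183 = 129°; Δλ = -2.6559°.
Transverse Mercator on WGS84 with k₀ = 0.9996 gives E = 259249.095 m, N = 3937273.245 m.

E 259249 m, N 3937273 m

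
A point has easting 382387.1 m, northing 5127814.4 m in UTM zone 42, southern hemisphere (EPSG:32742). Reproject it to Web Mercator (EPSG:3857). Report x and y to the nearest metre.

Unproject from UTM 42S (λ₀ = 69°) → φ = -43.99340022°, λ = 67.53319992°.
Web Mercator (R = 6378137 m): x = 7517761.427 m, y = -5464420.908 m.

x 7517761 m, y -5464421 m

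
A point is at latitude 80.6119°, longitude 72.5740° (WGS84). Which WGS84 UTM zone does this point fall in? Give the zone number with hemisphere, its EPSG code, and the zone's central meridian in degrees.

UTM zone = ⌊(λ + 180)/6⌋ + 1; 72.5740° ∈ [72°, 78°) → zone 43.
Hemisphere: N (φ ≥ 0).
Central meridian λ₀ = 6×43 − 183 = 75°.
EPSG code: 32643.

Zone 43N (EPSG:32643), central meridian 75°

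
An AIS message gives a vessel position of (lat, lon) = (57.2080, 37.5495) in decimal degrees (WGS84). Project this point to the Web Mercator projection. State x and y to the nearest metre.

Web Mercator is spherical with R = a = 6378137 m.
x = R·λ = 6378137 × 0.655362407 = 4179991.220 m.
y = R·ln tan(π/4 + φ/2) = 6378137 × 1.223359021 = 7802751.434 m.

x 4179991 m, y 7802751 m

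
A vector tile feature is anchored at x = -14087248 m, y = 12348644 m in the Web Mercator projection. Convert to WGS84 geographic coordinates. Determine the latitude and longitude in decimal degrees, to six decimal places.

lat 73.581499°, lon -126.547902°

R = 6378137 m. λ = x/R = -126.54790190°.
φ = 2·arctan(exp(y/R)) − 90° = 2·arctan(6.93159) − 90° = 73.58149939°.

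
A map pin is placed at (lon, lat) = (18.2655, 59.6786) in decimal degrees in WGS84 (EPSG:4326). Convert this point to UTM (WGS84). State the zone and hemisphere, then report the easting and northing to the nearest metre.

Zone 34N: E 346028 m, N 6618791 m

Longitude 18.2655° lies in the 6° band [18°, 24°), giving zone 34; latitude is north of the equator, so 34N.
Zone 34 central meridian λ₀ = 6×34 − 183 = 21°; Δλ = -2.7345°.
Transverse Mercator on WGS84 with k₀ = 0.9996 gives E = 346027.604 m, N = 6618791.029 m.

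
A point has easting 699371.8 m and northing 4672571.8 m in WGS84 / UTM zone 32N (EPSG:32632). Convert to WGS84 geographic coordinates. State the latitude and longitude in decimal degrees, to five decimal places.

lat 42.17990°, lon 11.41410°

Zone 32N: λ₀ = 9°, k₀ = 0.9996, false easting 500000 m.
Meridian distance M = (N − FN)/k₀ = 4674441.6 m.
Inverse transverse Mercator on WGS84 gives φ = 42.17990039°, λ = 11.41410001°.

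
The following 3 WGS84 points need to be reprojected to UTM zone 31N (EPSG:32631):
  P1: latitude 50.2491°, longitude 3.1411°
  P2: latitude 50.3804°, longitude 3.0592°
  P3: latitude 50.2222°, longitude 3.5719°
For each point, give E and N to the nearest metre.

P1: E 510060 m, N 5566337 m; P2: E 504209 m, N 5580928 m; P3: E 540797 m, N 5563493 m

UTM zone 31N: λ₀ = 3°, k₀ = 0.9996.
P1 (50.2491°, 3.1411°) → (510059.877, 5566336.901) m.
P2 (50.3804°, 3.0592°) → (504209.120, 5580928.382) m.
P3 (50.2222°, 3.5719°) → (540797.064, 5563492.872) m.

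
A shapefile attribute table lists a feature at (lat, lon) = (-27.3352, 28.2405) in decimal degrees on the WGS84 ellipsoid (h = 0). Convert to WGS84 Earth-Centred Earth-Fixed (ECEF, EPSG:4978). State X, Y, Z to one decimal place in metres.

WGS84: a = 6378137 m, e² = 0.006694380; N(φ) = a/√(1−e²sin²φ) = 6382643.396 m.
X = (N+h)·cosφ·cosλ = 4995031.417 m; Y = (N+h)·cosφ·sinλ = 2682859.969 m; Z = (N(1−e²)+h)·sinφ = -2911260.029 m.

X 4995031.4 m, Y 2682860.0 m, Z -2911260.0 m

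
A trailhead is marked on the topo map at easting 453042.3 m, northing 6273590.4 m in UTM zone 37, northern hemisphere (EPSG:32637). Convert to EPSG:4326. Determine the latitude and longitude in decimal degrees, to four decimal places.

lat 56.6042°, lon 38.2351°

Zone 37N: λ₀ = 39°, k₀ = 0.9996, false easting 500000 m.
Meridian distance M = (N − FN)/k₀ = 6276100.8 m.
Inverse transverse Mercator on WGS84 gives φ = 56.60419987°, λ = 38.23509948°.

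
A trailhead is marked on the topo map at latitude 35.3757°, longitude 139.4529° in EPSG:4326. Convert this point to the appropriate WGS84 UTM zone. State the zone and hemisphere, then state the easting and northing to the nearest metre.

Longitude 139.4529° lies in the 6° band [138°, 144°), giving zone 54; latitude is north of the equator, so 54N.
Zone 54 central meridian λ₀ = 6×54 − 183 = 141°; Δλ = -1.5471°.
Transverse Mercator on WGS84 with k₀ = 0.9996 gives E = 359467.198 m, N = 3915806.650 m.

Zone 54N: E 359467 m, N 3915807 m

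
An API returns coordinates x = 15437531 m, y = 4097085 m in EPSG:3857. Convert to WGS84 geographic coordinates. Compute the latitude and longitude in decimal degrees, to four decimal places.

R = 6378137 m. λ = x/R = 138.67770046°.
φ = 2·arctan(exp(y/R)) − 90° = 2·arctan(1.90097) − 90° = 34.50700288°.

lat 34.5070°, lon 138.6777°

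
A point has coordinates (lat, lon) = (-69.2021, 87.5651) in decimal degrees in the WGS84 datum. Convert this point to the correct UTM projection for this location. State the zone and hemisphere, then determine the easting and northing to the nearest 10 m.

Zone 45S: E 522390 m, N 2323000 m

Longitude 87.5651° lies in the 6° band [84°, 90°), giving zone 45; latitude is south of the equator, so 45S.
Zone 45 central meridian λ₀ = 6×45 − 183 = 87°; Δλ = +0.5651°.
Transverse Mercator on WGS84 with k₀ = 0.9996 gives E = 522392.826 m, N = 2322999.297 m.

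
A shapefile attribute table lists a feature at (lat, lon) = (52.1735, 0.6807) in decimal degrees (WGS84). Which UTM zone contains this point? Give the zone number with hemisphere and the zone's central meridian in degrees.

UTM zone = ⌊(λ + 180)/6⌋ + 1; 0.6807° ∈ [0°, 6°) → zone 31.
Hemisphere: N (φ ≥ 0).
Central meridian λ₀ = 6×31 − 183 = 3°.

Zone 31N, central meridian 3°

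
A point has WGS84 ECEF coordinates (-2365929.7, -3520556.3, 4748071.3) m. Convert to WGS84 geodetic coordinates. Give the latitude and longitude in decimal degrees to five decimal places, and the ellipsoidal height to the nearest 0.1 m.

lat 48.41510°, lon -123.90240°, h 581.0 m

λ = atan2(Y, X) = -123.90239978°; p = √(X²+Y²) = 4241690.7 m.
Bowring's method on WGS84 (a = 6378137 m, b = 6356752.314 m) gives φ = 48.41509992°, h = 581.021 m.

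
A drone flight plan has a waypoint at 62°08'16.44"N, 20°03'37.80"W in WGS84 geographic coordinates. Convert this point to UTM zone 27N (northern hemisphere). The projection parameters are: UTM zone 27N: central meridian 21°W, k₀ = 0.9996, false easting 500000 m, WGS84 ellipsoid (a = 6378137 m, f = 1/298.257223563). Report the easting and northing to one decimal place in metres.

E 548984.7 m, N 6889897.6 m

Zone 27 central meridian λ₀ = 6×27 − 183 = -21°; Δλ = +0.9395°.
Transverse Mercator on WGS84 with k₀ = 0.9996 gives E = 548984.666 m, N = 6889897.564 m.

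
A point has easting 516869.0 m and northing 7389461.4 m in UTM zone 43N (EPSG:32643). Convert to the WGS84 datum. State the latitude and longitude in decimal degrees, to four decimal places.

Zone 43N: λ₀ = 75°, k₀ = 0.9996, false easting 500000 m.
Meridian distance M = (N − FN)/k₀ = 7392418.4 m.
Inverse transverse Mercator on WGS84 gives φ = 66.62349977°, λ = 75.38100035°.

lat 66.6235°, lon 75.3810°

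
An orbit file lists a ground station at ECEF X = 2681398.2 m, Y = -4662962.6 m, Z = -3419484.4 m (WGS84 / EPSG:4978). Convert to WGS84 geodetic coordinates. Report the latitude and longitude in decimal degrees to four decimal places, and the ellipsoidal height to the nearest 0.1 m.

lat -32.6192°, lon -60.0993°, h 1892.0 m

λ = atan2(Y, X) = -60.09930023°; p = √(X²+Y²) = 5378951.2 m.
Bowring's method on WGS84 (a = 6378137 m, b = 6356752.314 m) gives φ = -32.61920024°, h = 1892.047 m.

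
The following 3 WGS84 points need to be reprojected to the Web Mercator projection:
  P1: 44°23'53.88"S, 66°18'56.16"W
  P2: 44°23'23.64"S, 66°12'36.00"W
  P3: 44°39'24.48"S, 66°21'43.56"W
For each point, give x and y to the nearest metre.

Web Mercator: x = R·λ, y = R·ln tan(π/4+φ/2), R = 6378137 m.
P1 (-44.3983°, -66.3156°) → (-7382218.824, -5527288.348) m.
P2 (-44.3899°, -66.2100°) → (-7370463.485, -5525979.706) m.
P3 (-44.6568°, -66.3621°) → (-7387395.180, -5567652.525) m.

P1: x -7382219 m, y -5527288 m; P2: x -7370463 m, y -5525980 m; P3: x -7387395 m, y -5567653 m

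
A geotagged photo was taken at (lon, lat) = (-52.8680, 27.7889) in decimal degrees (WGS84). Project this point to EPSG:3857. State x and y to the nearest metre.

x -5885239 m, y 3222385 m

Web Mercator is spherical with R = a = 6378137 m.
x = R·λ = 6378137 × -0.922720669 = -5885238.839 m.
y = R·ln tan(π/4 + φ/2) = 6378137 × 0.505223529 = 3222384.885 m.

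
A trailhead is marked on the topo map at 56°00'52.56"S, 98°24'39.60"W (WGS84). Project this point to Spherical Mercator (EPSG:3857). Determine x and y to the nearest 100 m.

x -10955100 m, y -7561300 m

Web Mercator is spherical with R = a = 6378137 m.
x = R·λ = 6378137 × -1.717595970 = -10955062.408 m.
y = R·ln tan(π/4 + φ/2) = 6378137 × -1.185506466 = -7561322.652 m.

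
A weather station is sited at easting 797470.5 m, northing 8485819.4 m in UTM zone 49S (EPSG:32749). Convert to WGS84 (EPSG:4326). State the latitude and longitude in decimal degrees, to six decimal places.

lat -13.681400°, lon 113.749900°

Zone 49S: λ₀ = 111°, k₀ = 0.9996, false easting 500000 m, false northing 10000000 m.
Meridian distance M = (N − FN)/k₀ = -1514786.5 m.
Inverse transverse Mercator on WGS84 gives φ = -13.68140036°, λ = 113.74989986°.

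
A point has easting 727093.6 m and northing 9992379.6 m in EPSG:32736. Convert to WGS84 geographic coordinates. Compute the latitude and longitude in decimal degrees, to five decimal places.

lat -0.06890°, lon 35.04040°

Zone 36S: λ₀ = 33°, k₀ = 0.9996, false easting 500000 m, false northing 10000000 m.
Meridian distance M = (N − FN)/k₀ = -7623.4 m.
Inverse transverse Mercator on WGS84 gives φ = -0.06890014°, λ = 35.04040000°.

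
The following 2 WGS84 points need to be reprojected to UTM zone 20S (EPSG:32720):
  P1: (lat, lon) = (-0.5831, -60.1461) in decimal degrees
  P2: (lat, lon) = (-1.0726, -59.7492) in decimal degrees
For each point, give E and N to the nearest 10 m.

P1: E 817680 m, N 9935470 m; P2: E 861870 m, N 9881250 m

UTM zone 20S: λ₀ = -63°, k₀ = 0.9996.
P1 (-0.5831°, -60.1461°) → (817683.531, 9935469.339) m.
P2 (-1.0726°, -59.7492°) → (861865.063, 9881253.011) m.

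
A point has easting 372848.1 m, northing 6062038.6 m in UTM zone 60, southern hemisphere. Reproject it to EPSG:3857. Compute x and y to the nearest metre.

Unproject from UTM 60S (λ₀ = 177°) → φ = -35.57719962°, λ = 175.59669979°.
Web Mercator (R = 6378137 m): x = 19547335.206 m, y = -4242599.565 m.

x 19547335 m, y -4242600 m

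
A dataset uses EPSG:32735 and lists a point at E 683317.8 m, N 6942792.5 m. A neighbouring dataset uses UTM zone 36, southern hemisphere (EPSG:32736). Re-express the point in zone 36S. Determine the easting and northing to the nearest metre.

E 91138 m, N 6937310 m

UTM 35S → geographic: φ = -27.62649989°, λ = 28.85789967°.
UTM 36S (λ₀ = 33°) forward: E = 91138.296 m, N = 6937310.161 m.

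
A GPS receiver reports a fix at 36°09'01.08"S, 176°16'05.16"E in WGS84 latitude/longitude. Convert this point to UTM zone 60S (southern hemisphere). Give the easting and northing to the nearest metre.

E 434160 m, N 5999133 m

Zone 60 central meridian λ₀ = 6×60 − 183 = 177°; Δλ = -0.7319°.
Transverse Mercator on WGS84 with k₀ = 0.9996 gives E = 434160.440 m, N = 5999132.796 m.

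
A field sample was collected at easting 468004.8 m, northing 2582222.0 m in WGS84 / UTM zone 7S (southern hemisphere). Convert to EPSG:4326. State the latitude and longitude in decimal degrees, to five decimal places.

lat -66.87630°, lon -141.73010°

Zone 7S: λ₀ = -141°, k₀ = 0.9996, false easting 500000 m, false northing 10000000 m.
Meridian distance M = (N − FN)/k₀ = -7420746.3 m.
Inverse transverse Mercator on WGS84 gives φ = -66.87630036°, λ = -141.73009978°.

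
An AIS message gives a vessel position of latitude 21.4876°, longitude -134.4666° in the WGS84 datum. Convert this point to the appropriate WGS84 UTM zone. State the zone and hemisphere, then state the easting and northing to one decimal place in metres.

Longitude -134.4666° lies in the 6° band [-138°, -132°), giving zone 8; latitude is north of the equator, so 8N.
Zone 8 central meridian λ₀ = 6×8 − 183 = -135°; Δλ = +0.5334°.
Transverse Mercator on WGS84 with k₀ = 0.9996 gives E = 555254.180 m, N = 2376207.434 m.

Zone 8N: E 555254.2 m, N 2376207.4 m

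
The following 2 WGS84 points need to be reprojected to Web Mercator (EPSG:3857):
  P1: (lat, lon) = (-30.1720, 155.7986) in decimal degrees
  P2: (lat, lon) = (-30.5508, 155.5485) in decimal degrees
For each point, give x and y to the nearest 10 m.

Web Mercator: x = R·λ, y = R·ln tan(π/4+φ/2), R = 6378137 m.
P1 (-30.1720°, 155.7986°) → (17343420.818, -3525678.055) m.
P2 (-30.5508°, 155.5485°) → (17315579.814, -3574548.355) m.

P1: x 17343420 m, y -3525680 m; P2: x 17315580 m, y -3574550 m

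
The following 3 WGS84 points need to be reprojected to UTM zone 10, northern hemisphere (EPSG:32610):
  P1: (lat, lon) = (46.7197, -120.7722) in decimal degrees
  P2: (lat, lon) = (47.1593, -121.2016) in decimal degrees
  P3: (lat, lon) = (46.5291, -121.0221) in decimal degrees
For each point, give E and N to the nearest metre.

UTM zone 10N: λ₀ = -123°, k₀ = 0.9996.
P1 (46.7197°, -120.7722°) → (670250.983, 5176426.372) m.
P2 (47.1593°, -121.2016°) → (636315.835, 5224435.703) m.
P3 (46.5291°, -121.0221°) → (651685.446, 5154737.292) m.

P1: E 670251 m, N 5176426 m; P2: E 636316 m, N 5224436 m; P3: E 651685 m, N 5154737 m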